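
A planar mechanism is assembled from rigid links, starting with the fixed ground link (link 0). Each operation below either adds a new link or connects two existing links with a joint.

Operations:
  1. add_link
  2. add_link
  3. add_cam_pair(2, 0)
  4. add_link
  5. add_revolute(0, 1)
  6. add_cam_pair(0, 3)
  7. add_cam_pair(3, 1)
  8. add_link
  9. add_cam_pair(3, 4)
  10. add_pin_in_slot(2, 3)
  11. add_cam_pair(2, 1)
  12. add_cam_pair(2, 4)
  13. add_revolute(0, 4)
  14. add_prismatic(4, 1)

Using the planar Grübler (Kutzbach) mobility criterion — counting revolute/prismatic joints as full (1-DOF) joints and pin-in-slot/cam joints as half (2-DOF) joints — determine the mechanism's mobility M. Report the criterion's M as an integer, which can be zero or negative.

M = -1

[1;0;0] (link 0 is ground)
L+ [2;0;0]
L+ [3;0;0]
C(2,0)∈J2 [3;0;1]
L+ [4;0;1]
R(0,1)∈J1 [4;1;1]
C(0,3)∈J2 [4;1;2]
C(3,1)∈J2 [4;1;3]
L+ [5;1;3]
C(3,4)∈J2 [5;1;4]
PS(2,3)∈J2 [5;1;5]
C(2,1)∈J2 [5;1;6]
C(2,4)∈J2 [5;1;7]
R(0,4)∈J1 [5;2;7]
P(4,1)∈J1 [5;3;7]
mobility = 12 − 6 − 7 = -1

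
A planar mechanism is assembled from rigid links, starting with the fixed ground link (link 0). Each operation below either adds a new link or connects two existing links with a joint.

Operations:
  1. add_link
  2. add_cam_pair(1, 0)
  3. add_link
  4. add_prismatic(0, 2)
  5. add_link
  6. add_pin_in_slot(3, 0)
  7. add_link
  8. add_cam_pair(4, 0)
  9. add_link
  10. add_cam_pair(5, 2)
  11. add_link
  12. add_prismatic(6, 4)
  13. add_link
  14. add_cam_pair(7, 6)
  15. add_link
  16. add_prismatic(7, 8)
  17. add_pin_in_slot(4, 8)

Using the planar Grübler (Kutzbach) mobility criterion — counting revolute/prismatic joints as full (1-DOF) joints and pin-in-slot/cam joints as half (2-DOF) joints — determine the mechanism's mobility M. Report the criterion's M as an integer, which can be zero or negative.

L=1 J1=0 J2=0
add link → L=2 J1=0 J2=0
C@1,0 dof=2 J2 → L=2 J1=0 J2=1
add link → L=3 J1=0 J2=1
P@0,2 dof=1 J1 → L=3 J1=1 J2=1
add link → L=4 J1=1 J2=1
PS@3,0 dof=2 J2 → L=4 J1=1 J2=2
add link → L=5 J1=1 J2=2
C@4,0 dof=2 J2 → L=5 J1=1 J2=3
add link → L=6 J1=1 J2=3
C@5,2 dof=2 J2 → L=6 J1=1 J2=4
add link → L=7 J1=1 J2=4
P@6,4 dof=1 J1 → L=7 J1=2 J2=4
add link → L=8 J1=2 J2=4
C@7,6 dof=2 J2 → L=8 J1=2 J2=5
add link → L=9 J1=2 J2=5
P@7,8 dof=1 J1 → L=9 J1=3 J2=5
PS@4,8 dof=2 J2 → L=9 J1=3 J2=6
M=3(L−1)−2J1−J2=3·8−2·3−6=12

M = 12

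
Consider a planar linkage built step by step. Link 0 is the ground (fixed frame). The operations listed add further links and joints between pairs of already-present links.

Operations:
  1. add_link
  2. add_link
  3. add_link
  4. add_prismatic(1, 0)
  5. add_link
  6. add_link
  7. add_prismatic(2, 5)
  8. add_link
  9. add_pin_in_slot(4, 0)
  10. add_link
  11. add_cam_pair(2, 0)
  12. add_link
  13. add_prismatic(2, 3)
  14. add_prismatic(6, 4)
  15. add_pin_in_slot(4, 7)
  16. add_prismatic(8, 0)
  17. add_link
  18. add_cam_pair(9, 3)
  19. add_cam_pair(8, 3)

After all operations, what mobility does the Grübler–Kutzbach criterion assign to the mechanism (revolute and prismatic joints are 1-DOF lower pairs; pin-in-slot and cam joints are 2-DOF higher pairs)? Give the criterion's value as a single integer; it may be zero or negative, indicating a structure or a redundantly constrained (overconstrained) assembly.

link 0 = ground. State L|J1|J2 = 1|0|0
+link1  2|0|0
+link2  3|0|0
+link3  4|0|0
P(1,0) f=1→J1  4|1|0
+link4  5|1|0
+link5  6|1|0
P(2,5) f=1→J1  6|2|0
+link6  7|2|0
PS(4,0) f=2→J2  7|2|1
+link7  8|2|1
C(2,0) f=2→J2  8|2|2
+link8  9|2|2
P(2,3) f=1→J1  9|3|2
P(6,4) f=1→J1  9|4|2
PS(4,7) f=2→J2  9|4|3
P(8,0) f=1→J1  9|5|3
+link9  10|5|3
C(9,3) f=2→J2  10|5|4
C(8,3) f=2→J2  10|5|5
M = 3(10−1)−2·5−5 = 27−10−5 = 12

M = 12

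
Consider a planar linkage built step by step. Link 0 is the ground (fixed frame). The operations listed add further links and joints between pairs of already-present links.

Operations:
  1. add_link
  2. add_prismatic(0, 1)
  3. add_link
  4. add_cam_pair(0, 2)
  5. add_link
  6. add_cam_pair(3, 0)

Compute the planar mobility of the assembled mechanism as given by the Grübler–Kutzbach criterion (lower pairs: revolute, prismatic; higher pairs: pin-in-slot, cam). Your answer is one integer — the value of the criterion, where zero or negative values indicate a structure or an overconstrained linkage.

[1;0;0] (link 0 is ground)
L+ [2;0;0]
P(0,1)∈J1 [2;1;0]
L+ [3;1;0]
C(0,2)∈J2 [3;1;1]
L+ [4;1;1]
C(3,0)∈J2 [4;1;2]
mobility = 9 − 2 − 2 = 5

M = 5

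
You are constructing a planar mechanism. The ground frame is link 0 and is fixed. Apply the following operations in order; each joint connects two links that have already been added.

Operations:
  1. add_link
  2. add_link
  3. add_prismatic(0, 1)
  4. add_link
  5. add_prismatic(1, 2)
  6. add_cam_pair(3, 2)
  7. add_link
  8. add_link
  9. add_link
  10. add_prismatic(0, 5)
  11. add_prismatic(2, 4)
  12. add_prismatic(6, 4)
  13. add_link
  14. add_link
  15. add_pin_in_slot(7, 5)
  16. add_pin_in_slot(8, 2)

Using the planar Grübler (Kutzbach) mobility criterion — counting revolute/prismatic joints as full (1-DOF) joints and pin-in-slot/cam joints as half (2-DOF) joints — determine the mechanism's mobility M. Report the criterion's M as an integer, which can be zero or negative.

M = 11

link 0 = ground. State L|J1|J2 = 1|0|0
+link1  2|0|0
+link2  3|0|0
P(0,1) f=1→J1  3|1|0
+link3  4|1|0
P(1,2) f=1→J1  4|2|0
C(3,2) f=2→J2  4|2|1
+link4  5|2|1
+link5  6|2|1
+link6  7|2|1
P(0,5) f=1→J1  7|3|1
P(2,4) f=1→J1  7|4|1
P(6,4) f=1→J1  7|5|1
+link7  8|5|1
+link8  9|5|1
PS(7,5) f=2→J2  9|5|2
PS(8,2) f=2→J2  9|5|3
M = 3(9−1)−2·5−3 = 24−10−3 = 11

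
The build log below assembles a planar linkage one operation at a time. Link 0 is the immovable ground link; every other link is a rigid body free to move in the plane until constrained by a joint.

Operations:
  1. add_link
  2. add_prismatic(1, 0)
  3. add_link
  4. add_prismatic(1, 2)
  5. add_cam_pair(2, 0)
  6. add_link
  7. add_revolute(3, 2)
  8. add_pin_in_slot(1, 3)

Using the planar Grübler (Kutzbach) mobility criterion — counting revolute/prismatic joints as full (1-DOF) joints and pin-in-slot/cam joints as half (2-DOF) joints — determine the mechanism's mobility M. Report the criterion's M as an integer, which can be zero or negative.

M = 1

link 0 = ground. State L|J1|J2 = 1|0|0
+link1  2|0|0
P(1,0) f=1→J1  2|1|0
+link2  3|1|0
P(1,2) f=1→J1  3|2|0
C(2,0) f=2→J2  3|2|1
+link3  4|2|1
R(3,2) f=1→J1  4|3|1
PS(1,3) f=2→J2  4|3|2
M = 3(4−1)−2·3−2 = 9−6−2 = 1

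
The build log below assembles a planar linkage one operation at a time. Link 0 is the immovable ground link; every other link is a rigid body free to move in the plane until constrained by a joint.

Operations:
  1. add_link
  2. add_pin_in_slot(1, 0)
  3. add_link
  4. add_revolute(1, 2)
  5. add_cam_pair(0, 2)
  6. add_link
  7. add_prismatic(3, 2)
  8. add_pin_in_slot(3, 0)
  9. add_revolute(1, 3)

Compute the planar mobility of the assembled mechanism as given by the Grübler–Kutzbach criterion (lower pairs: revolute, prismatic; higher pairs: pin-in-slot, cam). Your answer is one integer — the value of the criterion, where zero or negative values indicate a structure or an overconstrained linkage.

ground; <1,0,0>
#1 <2,0,0>
PS:1↔0 J2 <2,0,1>
#2 <3,0,1>
R:1↔2 J1 <3,1,1>
C:0↔2 J2 <3,1,2>
#3 <4,1,2>
P:3↔2 J1 <4,2,2>
PS:3↔0 J2 <4,2,3>
R:1↔3 J1 <4,3,3>
3×3 − 2×3 − 1×3 = 0

M = 0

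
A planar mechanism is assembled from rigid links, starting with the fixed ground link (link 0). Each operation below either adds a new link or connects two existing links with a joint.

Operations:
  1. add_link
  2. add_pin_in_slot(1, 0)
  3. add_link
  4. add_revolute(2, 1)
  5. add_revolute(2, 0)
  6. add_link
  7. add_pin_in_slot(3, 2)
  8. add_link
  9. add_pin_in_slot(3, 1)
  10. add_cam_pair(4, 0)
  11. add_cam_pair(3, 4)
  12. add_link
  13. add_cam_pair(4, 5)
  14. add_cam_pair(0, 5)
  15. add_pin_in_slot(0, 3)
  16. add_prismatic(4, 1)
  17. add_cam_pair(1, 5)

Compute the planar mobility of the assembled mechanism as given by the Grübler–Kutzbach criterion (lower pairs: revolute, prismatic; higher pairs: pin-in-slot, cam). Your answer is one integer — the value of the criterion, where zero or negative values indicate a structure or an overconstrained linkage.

L=1 J1=0 J2=0
add link → L=2 J1=0 J2=0
PS@1,0 dof=2 J2 → L=2 J1=0 J2=1
add link → L=3 J1=0 J2=1
R@2,1 dof=1 J1 → L=3 J1=1 J2=1
R@2,0 dof=1 J1 → L=3 J1=2 J2=1
add link → L=4 J1=2 J2=1
PS@3,2 dof=2 J2 → L=4 J1=2 J2=2
add link → L=5 J1=2 J2=2
PS@3,1 dof=2 J2 → L=5 J1=2 J2=3
C@4,0 dof=2 J2 → L=5 J1=2 J2=4
C@3,4 dof=2 J2 → L=5 J1=2 J2=5
add link → L=6 J1=2 J2=5
C@4,5 dof=2 J2 → L=6 J1=2 J2=6
C@0,5 dof=2 J2 → L=6 J1=2 J2=7
PS@0,3 dof=2 J2 → L=6 J1=2 J2=8
P@4,1 dof=1 J1 → L=6 J1=3 J2=8
C@1,5 dof=2 J2 → L=6 J1=3 J2=9
M=3(L−1)−2J1−J2=3·5−2·3−9=0

M = 0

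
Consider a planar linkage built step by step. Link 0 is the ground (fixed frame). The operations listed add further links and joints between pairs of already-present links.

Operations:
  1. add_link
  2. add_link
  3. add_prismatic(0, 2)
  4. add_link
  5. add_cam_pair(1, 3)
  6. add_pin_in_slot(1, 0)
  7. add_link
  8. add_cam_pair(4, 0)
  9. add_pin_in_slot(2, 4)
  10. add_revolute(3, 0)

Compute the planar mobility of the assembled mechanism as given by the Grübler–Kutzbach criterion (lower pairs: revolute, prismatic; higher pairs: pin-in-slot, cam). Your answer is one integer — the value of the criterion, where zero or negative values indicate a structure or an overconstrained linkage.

M = 4

(L,J1,J2)=(1,0,0); link0 fixed
link1: (2,0,0)
link2: (3,0,0)
P 0-2 [J1]: (3,1,0)
link3: (4,1,0)
C 1-3 [J2]: (4,1,1)
PS 1-0 [J2]: (4,1,2)
link4: (5,1,2)
C 4-0 [J2]: (5,1,3)
PS 2-4 [J2]: (5,1,4)
R 3-0 [J1]: (5,2,4)
Grübler: 3·4 − 2·2 − 4 = 4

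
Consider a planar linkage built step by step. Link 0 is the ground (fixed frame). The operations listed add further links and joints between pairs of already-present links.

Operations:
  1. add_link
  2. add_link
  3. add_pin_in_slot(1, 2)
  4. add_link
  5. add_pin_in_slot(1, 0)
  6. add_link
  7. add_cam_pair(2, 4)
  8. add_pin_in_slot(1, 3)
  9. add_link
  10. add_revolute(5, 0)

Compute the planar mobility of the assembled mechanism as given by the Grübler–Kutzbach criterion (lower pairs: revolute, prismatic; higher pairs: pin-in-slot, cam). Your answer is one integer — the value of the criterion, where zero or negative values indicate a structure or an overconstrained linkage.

link 0 = ground. State L|J1|J2 = 1|0|0
+link1  2|0|0
+link2  3|0|0
PS(1,2) f=2→J2  3|0|1
+link3  4|0|1
PS(1,0) f=2→J2  4|0|2
+link4  5|0|2
C(2,4) f=2→J2  5|0|3
PS(1,3) f=2→J2  5|0|4
+link5  6|0|4
R(5,0) f=1→J1  6|1|4
M = 3(6−1)−2·1−4 = 15−2−4 = 9

M = 9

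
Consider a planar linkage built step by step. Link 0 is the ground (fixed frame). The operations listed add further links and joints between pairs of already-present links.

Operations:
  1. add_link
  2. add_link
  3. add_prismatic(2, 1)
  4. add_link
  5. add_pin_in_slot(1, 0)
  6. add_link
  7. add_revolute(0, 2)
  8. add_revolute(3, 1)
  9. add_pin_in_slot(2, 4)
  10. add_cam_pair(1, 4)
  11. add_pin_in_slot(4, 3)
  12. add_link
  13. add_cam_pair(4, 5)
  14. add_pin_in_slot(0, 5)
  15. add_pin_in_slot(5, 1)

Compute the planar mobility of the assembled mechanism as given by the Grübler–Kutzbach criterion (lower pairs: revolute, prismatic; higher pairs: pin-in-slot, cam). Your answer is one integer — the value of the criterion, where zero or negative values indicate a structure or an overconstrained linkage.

L=1 J1=0 J2=0
add link → L=2 J1=0 J2=0
add link → L=3 J1=0 J2=0
P@2,1 dof=1 J1 → L=3 J1=1 J2=0
add link → L=4 J1=1 J2=0
PS@1,0 dof=2 J2 → L=4 J1=1 J2=1
add link → L=5 J1=1 J2=1
R@0,2 dof=1 J1 → L=5 J1=2 J2=1
R@3,1 dof=1 J1 → L=5 J1=3 J2=1
PS@2,4 dof=2 J2 → L=5 J1=3 J2=2
C@1,4 dof=2 J2 → L=5 J1=3 J2=3
PS@4,3 dof=2 J2 → L=5 J1=3 J2=4
add link → L=6 J1=3 J2=4
C@4,5 dof=2 J2 → L=6 J1=3 J2=5
PS@0,5 dof=2 J2 → L=6 J1=3 J2=6
PS@5,1 dof=2 J2 → L=6 J1=3 J2=7
M=3(L−1)−2J1−J2=3·5−2·3−7=2

M = 2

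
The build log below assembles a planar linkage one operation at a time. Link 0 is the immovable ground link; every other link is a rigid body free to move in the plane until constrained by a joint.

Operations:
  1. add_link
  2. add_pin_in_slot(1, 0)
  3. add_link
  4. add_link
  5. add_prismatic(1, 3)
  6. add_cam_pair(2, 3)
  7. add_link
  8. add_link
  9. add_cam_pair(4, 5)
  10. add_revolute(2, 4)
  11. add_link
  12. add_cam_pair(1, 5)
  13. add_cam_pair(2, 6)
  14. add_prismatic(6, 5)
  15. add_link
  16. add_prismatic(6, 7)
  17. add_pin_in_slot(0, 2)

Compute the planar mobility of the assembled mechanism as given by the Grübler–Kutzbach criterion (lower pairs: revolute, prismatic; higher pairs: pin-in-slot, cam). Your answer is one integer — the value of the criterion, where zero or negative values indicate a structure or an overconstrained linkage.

M = 7

ground; <1,0,0>
#1 <2,0,0>
PS:1↔0 J2 <2,0,1>
#2 <3,0,1>
#3 <4,0,1>
P:1↔3 J1 <4,1,1>
C:2↔3 J2 <4,1,2>
#4 <5,1,2>
#5 <6,1,2>
C:4↔5 J2 <6,1,3>
R:2↔4 J1 <6,2,3>
#6 <7,2,3>
C:1↔5 J2 <7,2,4>
C:2↔6 J2 <7,2,5>
P:6↔5 J1 <7,3,5>
#7 <8,3,5>
P:6↔7 J1 <8,4,5>
PS:0↔2 J2 <8,4,6>
3×7 − 2×4 − 1×6 = 7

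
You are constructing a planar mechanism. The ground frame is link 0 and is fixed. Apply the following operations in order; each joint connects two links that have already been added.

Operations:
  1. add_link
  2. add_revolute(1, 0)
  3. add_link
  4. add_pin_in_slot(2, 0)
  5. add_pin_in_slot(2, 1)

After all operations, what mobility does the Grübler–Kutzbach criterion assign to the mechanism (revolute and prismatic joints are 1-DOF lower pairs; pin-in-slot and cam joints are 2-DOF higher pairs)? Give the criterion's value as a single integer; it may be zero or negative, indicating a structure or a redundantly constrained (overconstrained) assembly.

L=1 J1=0 J2=0
add link → L=2 J1=0 J2=0
R@1,0 dof=1 J1 → L=2 J1=1 J2=0
add link → L=3 J1=1 J2=0
PS@2,0 dof=2 J2 → L=3 J1=1 J2=1
PS@2,1 dof=2 J2 → L=3 J1=1 J2=2
M=3(L−1)−2J1−J2=3·2−2·1−2=2

M = 2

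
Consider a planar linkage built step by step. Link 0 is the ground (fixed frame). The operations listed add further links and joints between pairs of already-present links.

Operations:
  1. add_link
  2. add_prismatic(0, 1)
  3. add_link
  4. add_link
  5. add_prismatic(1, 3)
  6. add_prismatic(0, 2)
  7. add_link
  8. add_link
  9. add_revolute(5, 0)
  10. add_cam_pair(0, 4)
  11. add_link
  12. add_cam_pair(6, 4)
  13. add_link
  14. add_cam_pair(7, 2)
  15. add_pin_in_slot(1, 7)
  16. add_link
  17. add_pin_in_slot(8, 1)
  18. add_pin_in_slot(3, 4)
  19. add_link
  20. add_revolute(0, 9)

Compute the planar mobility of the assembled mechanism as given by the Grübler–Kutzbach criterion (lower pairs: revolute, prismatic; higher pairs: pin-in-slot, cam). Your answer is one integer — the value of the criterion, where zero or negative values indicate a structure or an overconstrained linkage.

(L,J1,J2)=(1,0,0); link0 fixed
link1: (2,0,0)
P 0-1 [J1]: (2,1,0)
link2: (3,1,0)
link3: (4,1,0)
P 1-3 [J1]: (4,2,0)
P 0-2 [J1]: (4,3,0)
link4: (5,3,0)
link5: (6,3,0)
R 5-0 [J1]: (6,4,0)
C 0-4 [J2]: (6,4,1)
link6: (7,4,1)
C 6-4 [J2]: (7,4,2)
link7: (8,4,2)
C 7-2 [J2]: (8,4,3)
PS 1-7 [J2]: (8,4,4)
link8: (9,4,4)
PS 8-1 [J2]: (9,4,5)
PS 3-4 [J2]: (9,4,6)
link9: (10,4,6)
R 0-9 [J1]: (10,5,6)
Grübler: 3·9 − 2·5 − 6 = 11

M = 11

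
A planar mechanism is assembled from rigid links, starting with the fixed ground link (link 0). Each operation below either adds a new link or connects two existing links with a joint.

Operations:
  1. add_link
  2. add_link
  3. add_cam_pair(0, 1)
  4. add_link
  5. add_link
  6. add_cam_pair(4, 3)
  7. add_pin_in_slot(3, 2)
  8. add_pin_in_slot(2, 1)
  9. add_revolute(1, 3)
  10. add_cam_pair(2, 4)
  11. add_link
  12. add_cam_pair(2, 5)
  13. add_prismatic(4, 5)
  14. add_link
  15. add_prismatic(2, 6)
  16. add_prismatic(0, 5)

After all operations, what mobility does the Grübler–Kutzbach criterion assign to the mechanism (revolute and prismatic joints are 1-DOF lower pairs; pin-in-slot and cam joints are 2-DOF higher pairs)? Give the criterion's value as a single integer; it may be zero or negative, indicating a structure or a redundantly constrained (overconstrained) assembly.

M = 4

L=1 J1=0 J2=0
add link → L=2 J1=0 J2=0
add link → L=3 J1=0 J2=0
C@0,1 dof=2 J2 → L=3 J1=0 J2=1
add link → L=4 J1=0 J2=1
add link → L=5 J1=0 J2=1
C@4,3 dof=2 J2 → L=5 J1=0 J2=2
PS@3,2 dof=2 J2 → L=5 J1=0 J2=3
PS@2,1 dof=2 J2 → L=5 J1=0 J2=4
R@1,3 dof=1 J1 → L=5 J1=1 J2=4
C@2,4 dof=2 J2 → L=5 J1=1 J2=5
add link → L=6 J1=1 J2=5
C@2,5 dof=2 J2 → L=6 J1=1 J2=6
P@4,5 dof=1 J1 → L=6 J1=2 J2=6
add link → L=7 J1=2 J2=6
P@2,6 dof=1 J1 → L=7 J1=3 J2=6
P@0,5 dof=1 J1 → L=7 J1=4 J2=6
M=3(L−1)−2J1−J2=3·6−2·4−6=4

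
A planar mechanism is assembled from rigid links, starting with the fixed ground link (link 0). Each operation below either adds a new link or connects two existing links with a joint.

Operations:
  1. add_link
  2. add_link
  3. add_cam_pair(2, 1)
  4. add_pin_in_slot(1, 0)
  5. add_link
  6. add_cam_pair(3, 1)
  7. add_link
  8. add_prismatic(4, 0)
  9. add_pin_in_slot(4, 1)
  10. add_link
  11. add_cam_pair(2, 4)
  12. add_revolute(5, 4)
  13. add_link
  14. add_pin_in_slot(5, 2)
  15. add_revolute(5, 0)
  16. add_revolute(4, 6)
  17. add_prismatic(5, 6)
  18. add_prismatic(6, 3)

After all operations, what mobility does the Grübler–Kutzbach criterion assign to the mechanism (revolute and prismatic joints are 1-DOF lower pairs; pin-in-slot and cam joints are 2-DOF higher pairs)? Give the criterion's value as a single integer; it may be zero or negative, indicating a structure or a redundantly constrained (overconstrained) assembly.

link 0 = ground. State L|J1|J2 = 1|0|0
+link1  2|0|0
+link2  3|0|0
C(2,1) f=2→J2  3|0|1
PS(1,0) f=2→J2  3|0|2
+link3  4|0|2
C(3,1) f=2→J2  4|0|3
+link4  5|0|3
P(4,0) f=1→J1  5|1|3
PS(4,1) f=2→J2  5|1|4
+link5  6|1|4
C(2,4) f=2→J2  6|1|5
R(5,4) f=1→J1  6|2|5
+link6  7|2|5
PS(5,2) f=2→J2  7|2|6
R(5,0) f=1→J1  7|3|6
R(4,6) f=1→J1  7|4|6
P(5,6) f=1→J1  7|5|6
P(6,3) f=1→J1  7|6|6
M = 3(7−1)−2·6−6 = 18−12−6 = 0

M = 0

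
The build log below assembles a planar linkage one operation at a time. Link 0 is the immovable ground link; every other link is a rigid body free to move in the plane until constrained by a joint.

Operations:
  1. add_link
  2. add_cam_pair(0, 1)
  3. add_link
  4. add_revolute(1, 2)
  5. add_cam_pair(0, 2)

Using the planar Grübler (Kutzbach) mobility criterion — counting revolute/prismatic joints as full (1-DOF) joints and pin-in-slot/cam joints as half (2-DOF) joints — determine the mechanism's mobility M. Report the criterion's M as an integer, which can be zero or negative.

L=1 J1=0 J2=0
add link → L=2 J1=0 J2=0
C@0,1 dof=2 J2 → L=2 J1=0 J2=1
add link → L=3 J1=0 J2=1
R@1,2 dof=1 J1 → L=3 J1=1 J2=1
C@0,2 dof=2 J2 → L=3 J1=1 J2=2
M=3(L−1)−2J1−J2=3·2−2·1−2=2

M = 2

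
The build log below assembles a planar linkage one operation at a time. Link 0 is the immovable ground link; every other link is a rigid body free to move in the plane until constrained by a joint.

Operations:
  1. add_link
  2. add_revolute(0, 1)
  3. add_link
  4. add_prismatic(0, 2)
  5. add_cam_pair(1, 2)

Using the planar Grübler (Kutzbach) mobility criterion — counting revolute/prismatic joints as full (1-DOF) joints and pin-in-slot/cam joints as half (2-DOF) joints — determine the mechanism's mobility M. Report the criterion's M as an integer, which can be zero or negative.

(L,J1,J2)=(1,0,0); link0 fixed
link1: (2,0,0)
R 0-1 [J1]: (2,1,0)
link2: (3,1,0)
P 0-2 [J1]: (3,2,0)
C 1-2 [J2]: (3,2,1)
Grübler: 3·2 − 2·2 − 1 = 1

M = 1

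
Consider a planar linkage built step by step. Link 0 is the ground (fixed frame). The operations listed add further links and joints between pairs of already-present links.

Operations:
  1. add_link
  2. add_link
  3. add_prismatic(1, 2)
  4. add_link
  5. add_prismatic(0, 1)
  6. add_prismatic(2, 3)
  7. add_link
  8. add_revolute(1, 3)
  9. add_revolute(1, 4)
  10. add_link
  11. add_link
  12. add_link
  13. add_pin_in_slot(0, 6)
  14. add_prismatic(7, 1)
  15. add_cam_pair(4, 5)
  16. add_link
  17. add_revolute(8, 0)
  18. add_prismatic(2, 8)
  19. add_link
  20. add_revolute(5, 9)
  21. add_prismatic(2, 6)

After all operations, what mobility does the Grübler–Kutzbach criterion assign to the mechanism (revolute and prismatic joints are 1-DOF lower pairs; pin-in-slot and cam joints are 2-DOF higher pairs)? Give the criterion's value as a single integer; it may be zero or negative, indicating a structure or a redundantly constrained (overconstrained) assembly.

M = 5

(L,J1,J2)=(1,0,0); link0 fixed
link1: (2,0,0)
link2: (3,0,0)
P 1-2 [J1]: (3,1,0)
link3: (4,1,0)
P 0-1 [J1]: (4,2,0)
P 2-3 [J1]: (4,3,0)
link4: (5,3,0)
R 1-3 [J1]: (5,4,0)
R 1-4 [J1]: (5,5,0)
link5: (6,5,0)
link6: (7,5,0)
link7: (8,5,0)
PS 0-6 [J2]: (8,5,1)
P 7-1 [J1]: (8,6,1)
C 4-5 [J2]: (8,6,2)
link8: (9,6,2)
R 8-0 [J1]: (9,7,2)
P 2-8 [J1]: (9,8,2)
link9: (10,8,2)
R 5-9 [J1]: (10,9,2)
P 2-6 [J1]: (10,10,2)
Grübler: 3·9 − 2·10 − 2 = 5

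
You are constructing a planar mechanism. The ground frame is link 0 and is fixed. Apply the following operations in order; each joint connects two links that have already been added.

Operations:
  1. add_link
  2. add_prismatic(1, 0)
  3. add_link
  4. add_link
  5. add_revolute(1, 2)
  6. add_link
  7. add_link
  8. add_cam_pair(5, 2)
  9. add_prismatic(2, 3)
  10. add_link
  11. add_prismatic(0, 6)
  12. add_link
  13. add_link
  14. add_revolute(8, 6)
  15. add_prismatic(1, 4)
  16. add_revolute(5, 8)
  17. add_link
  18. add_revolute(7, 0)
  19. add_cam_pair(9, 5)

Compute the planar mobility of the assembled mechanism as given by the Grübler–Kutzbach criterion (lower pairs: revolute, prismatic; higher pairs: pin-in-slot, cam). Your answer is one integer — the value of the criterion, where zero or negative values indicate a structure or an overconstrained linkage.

M = 9

[1;0;0] (link 0 is ground)
L+ [2;0;0]
P(1,0)∈J1 [2;1;0]
L+ [3;1;0]
L+ [4;1;0]
R(1,2)∈J1 [4;2;0]
L+ [5;2;0]
L+ [6;2;0]
C(5,2)∈J2 [6;2;1]
P(2,3)∈J1 [6;3;1]
L+ [7;3;1]
P(0,6)∈J1 [7;4;1]
L+ [8;4;1]
L+ [9;4;1]
R(8,6)∈J1 [9;5;1]
P(1,4)∈J1 [9;6;1]
R(5,8)∈J1 [9;7;1]
L+ [10;7;1]
R(7,0)∈J1 [10;8;1]
C(9,5)∈J2 [10;8;2]
mobility = 27 − 16 − 2 = 9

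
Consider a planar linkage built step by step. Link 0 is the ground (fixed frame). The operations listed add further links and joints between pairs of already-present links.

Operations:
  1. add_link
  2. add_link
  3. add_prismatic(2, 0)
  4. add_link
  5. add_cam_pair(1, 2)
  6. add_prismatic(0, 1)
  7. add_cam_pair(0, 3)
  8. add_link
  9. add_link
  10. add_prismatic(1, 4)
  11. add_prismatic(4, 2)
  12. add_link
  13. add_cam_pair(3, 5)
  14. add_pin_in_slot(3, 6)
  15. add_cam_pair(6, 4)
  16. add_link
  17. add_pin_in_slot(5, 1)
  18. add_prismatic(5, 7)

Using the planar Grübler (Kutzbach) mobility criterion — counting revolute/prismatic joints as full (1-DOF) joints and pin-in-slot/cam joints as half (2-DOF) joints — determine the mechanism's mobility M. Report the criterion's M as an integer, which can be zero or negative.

ground; <1,0,0>
#1 <2,0,0>
#2 <3,0,0>
P:2↔0 J1 <3,1,0>
#3 <4,1,0>
C:1↔2 J2 <4,1,1>
P:0↔1 J1 <4,2,1>
C:0↔3 J2 <4,2,2>
#4 <5,2,2>
#5 <6,2,2>
P:1↔4 J1 <6,3,2>
P:4↔2 J1 <6,4,2>
#6 <7,4,2>
C:3↔5 J2 <7,4,3>
PS:3↔6 J2 <7,4,4>
C:6↔4 J2 <7,4,5>
#7 <8,4,5>
PS:5↔1 J2 <8,4,6>
P:5↔7 J1 <8,5,6>
3×7 − 2×5 − 1×6 = 5

M = 5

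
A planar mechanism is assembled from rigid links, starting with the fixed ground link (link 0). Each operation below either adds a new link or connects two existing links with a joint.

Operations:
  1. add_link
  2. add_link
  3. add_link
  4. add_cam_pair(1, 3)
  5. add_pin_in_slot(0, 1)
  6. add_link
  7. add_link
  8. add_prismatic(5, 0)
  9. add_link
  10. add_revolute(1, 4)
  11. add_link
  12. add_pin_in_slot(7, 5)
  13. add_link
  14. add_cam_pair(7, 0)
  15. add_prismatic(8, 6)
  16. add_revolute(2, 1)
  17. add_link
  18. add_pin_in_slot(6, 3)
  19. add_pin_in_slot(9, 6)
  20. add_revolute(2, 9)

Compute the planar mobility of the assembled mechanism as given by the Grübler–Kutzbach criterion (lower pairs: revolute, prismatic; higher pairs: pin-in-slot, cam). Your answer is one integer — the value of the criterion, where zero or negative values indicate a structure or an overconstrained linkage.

M = 11

link 0 = ground. State L|J1|J2 = 1|0|0
+link1  2|0|0
+link2  3|0|0
+link3  4|0|0
C(1,3) f=2→J2  4|0|1
PS(0,1) f=2→J2  4|0|2
+link4  5|0|2
+link5  6|0|2
P(5,0) f=1→J1  6|1|2
+link6  7|1|2
R(1,4) f=1→J1  7|2|2
+link7  8|2|2
PS(7,5) f=2→J2  8|2|3
+link8  9|2|3
C(7,0) f=2→J2  9|2|4
P(8,6) f=1→J1  9|3|4
R(2,1) f=1→J1  9|4|4
+link9  10|4|4
PS(6,3) f=2→J2  10|4|5
PS(9,6) f=2→J2  10|4|6
R(2,9) f=1→J1  10|5|6
M = 3(10−1)−2·5−6 = 27−10−6 = 11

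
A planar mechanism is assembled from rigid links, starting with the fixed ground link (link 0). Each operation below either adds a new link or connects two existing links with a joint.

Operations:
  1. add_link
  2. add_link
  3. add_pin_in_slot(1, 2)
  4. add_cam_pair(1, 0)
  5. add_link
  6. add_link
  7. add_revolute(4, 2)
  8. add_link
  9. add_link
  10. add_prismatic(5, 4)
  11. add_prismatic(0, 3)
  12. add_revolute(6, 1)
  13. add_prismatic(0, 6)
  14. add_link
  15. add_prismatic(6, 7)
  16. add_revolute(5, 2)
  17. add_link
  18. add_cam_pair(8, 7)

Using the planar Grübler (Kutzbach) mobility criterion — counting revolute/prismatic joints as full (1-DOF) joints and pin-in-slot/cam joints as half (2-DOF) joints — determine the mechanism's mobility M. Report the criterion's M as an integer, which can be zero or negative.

[1;0;0] (link 0 is ground)
L+ [2;0;0]
L+ [3;0;0]
PS(1,2)∈J2 [3;0;1]
C(1,0)∈J2 [3;0;2]
L+ [4;0;2]
L+ [5;0;2]
R(4,2)∈J1 [5;1;2]
L+ [6;1;2]
L+ [7;1;2]
P(5,4)∈J1 [7;2;2]
P(0,3)∈J1 [7;3;2]
R(6,1)∈J1 [7;4;2]
P(0,6)∈J1 [7;5;2]
L+ [8;5;2]
P(6,7)∈J1 [8;6;2]
R(5,2)∈J1 [8;7;2]
L+ [9;7;2]
C(8,7)∈J2 [9;7;3]
mobility = 24 − 14 − 3 = 7

M = 7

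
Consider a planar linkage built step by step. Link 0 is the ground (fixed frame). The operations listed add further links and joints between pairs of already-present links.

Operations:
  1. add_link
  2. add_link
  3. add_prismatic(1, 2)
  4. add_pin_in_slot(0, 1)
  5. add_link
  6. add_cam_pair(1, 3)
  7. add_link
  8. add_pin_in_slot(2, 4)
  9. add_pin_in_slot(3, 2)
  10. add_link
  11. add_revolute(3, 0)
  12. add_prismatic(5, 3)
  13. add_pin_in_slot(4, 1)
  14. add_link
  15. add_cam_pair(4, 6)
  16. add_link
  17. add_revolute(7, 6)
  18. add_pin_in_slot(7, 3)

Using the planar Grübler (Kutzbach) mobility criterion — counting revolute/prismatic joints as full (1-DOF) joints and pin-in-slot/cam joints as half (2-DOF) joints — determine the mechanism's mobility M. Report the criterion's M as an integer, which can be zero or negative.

M = 6

link 0 = ground. State L|J1|J2 = 1|0|0
+link1  2|0|0
+link2  3|0|0
P(1,2) f=1→J1  3|1|0
PS(0,1) f=2→J2  3|1|1
+link3  4|1|1
C(1,3) f=2→J2  4|1|2
+link4  5|1|2
PS(2,4) f=2→J2  5|1|3
PS(3,2) f=2→J2  5|1|4
+link5  6|1|4
R(3,0) f=1→J1  6|2|4
P(5,3) f=1→J1  6|3|4
PS(4,1) f=2→J2  6|3|5
+link6  7|3|5
C(4,6) f=2→J2  7|3|6
+link7  8|3|6
R(7,6) f=1→J1  8|4|6
PS(7,3) f=2→J2  8|4|7
M = 3(8−1)−2·4−7 = 21−8−7 = 6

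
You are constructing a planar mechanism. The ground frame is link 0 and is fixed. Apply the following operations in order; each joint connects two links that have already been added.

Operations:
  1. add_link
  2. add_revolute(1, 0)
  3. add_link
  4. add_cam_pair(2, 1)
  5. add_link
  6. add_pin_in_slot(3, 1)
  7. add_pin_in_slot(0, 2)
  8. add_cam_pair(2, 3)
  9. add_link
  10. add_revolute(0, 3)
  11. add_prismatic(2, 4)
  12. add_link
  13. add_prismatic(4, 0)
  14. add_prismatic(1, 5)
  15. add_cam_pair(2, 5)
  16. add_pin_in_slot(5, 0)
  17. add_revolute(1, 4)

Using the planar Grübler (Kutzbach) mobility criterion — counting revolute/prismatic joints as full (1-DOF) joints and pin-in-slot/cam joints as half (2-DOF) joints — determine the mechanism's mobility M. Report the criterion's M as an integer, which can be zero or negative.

M = -3

[1;0;0] (link 0 is ground)
L+ [2;0;0]
R(1,0)∈J1 [2;1;0]
L+ [3;1;0]
C(2,1)∈J2 [3;1;1]
L+ [4;1;1]
PS(3,1)∈J2 [4;1;2]
PS(0,2)∈J2 [4;1;3]
C(2,3)∈J2 [4;1;4]
L+ [5;1;4]
R(0,3)∈J1 [5;2;4]
P(2,4)∈J1 [5;3;4]
L+ [6;3;4]
P(4,0)∈J1 [6;4;4]
P(1,5)∈J1 [6;5;4]
C(2,5)∈J2 [6;5;5]
PS(5,0)∈J2 [6;5;6]
R(1,4)∈J1 [6;6;6]
mobility = 15 − 12 − 6 = -3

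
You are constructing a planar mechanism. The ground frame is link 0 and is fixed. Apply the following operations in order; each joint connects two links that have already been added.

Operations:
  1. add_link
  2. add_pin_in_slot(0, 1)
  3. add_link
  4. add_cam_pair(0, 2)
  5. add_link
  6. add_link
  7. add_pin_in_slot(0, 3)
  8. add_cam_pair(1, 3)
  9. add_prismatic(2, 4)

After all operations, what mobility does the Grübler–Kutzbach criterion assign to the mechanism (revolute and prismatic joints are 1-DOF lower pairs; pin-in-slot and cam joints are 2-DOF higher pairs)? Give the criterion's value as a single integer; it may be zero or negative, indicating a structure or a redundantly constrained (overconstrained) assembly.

M = 6

L=1 J1=0 J2=0
add link → L=2 J1=0 J2=0
PS@0,1 dof=2 J2 → L=2 J1=0 J2=1
add link → L=3 J1=0 J2=1
C@0,2 dof=2 J2 → L=3 J1=0 J2=2
add link → L=4 J1=0 J2=2
add link → L=5 J1=0 J2=2
PS@0,3 dof=2 J2 → L=5 J1=0 J2=3
C@1,3 dof=2 J2 → L=5 J1=0 J2=4
P@2,4 dof=1 J1 → L=5 J1=1 J2=4
M=3(L−1)−2J1−J2=3·4−2·1−4=6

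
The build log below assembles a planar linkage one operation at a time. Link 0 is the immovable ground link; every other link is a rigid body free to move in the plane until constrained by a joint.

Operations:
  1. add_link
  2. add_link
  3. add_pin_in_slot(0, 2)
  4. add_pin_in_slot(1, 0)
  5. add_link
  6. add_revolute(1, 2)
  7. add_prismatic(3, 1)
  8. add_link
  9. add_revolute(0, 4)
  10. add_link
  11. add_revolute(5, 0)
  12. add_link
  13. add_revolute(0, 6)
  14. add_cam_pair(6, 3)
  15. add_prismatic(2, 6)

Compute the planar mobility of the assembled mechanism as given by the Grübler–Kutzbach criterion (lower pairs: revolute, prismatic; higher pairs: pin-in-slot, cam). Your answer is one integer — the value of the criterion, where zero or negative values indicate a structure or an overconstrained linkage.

M = 3

link 0 = ground. State L|J1|J2 = 1|0|0
+link1  2|0|0
+link2  3|0|0
PS(0,2) f=2→J2  3|0|1
PS(1,0) f=2→J2  3|0|2
+link3  4|0|2
R(1,2) f=1→J1  4|1|2
P(3,1) f=1→J1  4|2|2
+link4  5|2|2
R(0,4) f=1→J1  5|3|2
+link5  6|3|2
R(5,0) f=1→J1  6|4|2
+link6  7|4|2
R(0,6) f=1→J1  7|5|2
C(6,3) f=2→J2  7|5|3
P(2,6) f=1→J1  7|6|3
M = 3(7−1)−2·6−3 = 18−12−3 = 3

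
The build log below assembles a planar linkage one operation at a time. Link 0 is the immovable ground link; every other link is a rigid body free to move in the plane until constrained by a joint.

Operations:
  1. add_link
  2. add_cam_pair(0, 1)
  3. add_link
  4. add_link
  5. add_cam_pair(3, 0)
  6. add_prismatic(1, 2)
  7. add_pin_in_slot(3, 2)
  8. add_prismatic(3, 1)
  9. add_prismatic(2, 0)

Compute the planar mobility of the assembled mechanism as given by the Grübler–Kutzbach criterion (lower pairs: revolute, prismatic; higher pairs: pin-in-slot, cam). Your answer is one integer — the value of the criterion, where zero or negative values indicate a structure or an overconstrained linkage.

[1;0;0] (link 0 is ground)
L+ [2;0;0]
C(0,1)∈J2 [2;0;1]
L+ [3;0;1]
L+ [4;0;1]
C(3,0)∈J2 [4;0;2]
P(1,2)∈J1 [4;1;2]
PS(3,2)∈J2 [4;1;3]
P(3,1)∈J1 [4;2;3]
P(2,0)∈J1 [4;3;3]
mobility = 9 − 6 − 3 = 0

M = 0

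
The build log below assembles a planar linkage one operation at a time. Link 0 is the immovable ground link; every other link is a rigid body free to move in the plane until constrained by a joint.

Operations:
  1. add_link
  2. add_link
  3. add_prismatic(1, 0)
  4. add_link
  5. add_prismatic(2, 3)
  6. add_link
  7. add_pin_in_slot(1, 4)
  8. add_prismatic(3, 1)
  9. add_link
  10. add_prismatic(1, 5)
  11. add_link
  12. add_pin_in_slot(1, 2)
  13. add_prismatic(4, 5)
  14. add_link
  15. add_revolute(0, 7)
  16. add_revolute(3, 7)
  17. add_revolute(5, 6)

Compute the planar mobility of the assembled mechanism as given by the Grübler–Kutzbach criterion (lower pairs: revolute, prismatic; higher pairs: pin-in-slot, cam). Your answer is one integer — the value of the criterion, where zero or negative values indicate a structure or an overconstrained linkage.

(L,J1,J2)=(1,0,0); link0 fixed
link1: (2,0,0)
link2: (3,0,0)
P 1-0 [J1]: (3,1,0)
link3: (4,1,0)
P 2-3 [J1]: (4,2,0)
link4: (5,2,0)
PS 1-4 [J2]: (5,2,1)
P 3-1 [J1]: (5,3,1)
link5: (6,3,1)
P 1-5 [J1]: (6,4,1)
link6: (7,4,1)
PS 1-2 [J2]: (7,4,2)
P 4-5 [J1]: (7,5,2)
link7: (8,5,2)
R 0-7 [J1]: (8,6,2)
R 3-7 [J1]: (8,7,2)
R 5-6 [J1]: (8,8,2)
Grübler: 3·7 − 2·8 − 2 = 3

M = 3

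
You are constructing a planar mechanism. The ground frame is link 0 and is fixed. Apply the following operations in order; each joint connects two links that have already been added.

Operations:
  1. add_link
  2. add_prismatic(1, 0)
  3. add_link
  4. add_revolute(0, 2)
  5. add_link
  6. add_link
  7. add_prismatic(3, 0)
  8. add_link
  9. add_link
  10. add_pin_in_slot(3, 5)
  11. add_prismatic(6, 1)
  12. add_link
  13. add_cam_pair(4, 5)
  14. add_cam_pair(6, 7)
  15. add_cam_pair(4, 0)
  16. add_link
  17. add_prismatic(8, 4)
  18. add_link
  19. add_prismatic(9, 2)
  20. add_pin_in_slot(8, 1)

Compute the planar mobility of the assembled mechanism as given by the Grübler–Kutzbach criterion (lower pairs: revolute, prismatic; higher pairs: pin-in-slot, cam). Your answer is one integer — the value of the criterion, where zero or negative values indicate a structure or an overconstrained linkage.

M = 10

link 0 = ground. State L|J1|J2 = 1|0|0
+link1  2|0|0
P(1,0) f=1→J1  2|1|0
+link2  3|1|0
R(0,2) f=1→J1  3|2|0
+link3  4|2|0
+link4  5|2|0
P(3,0) f=1→J1  5|3|0
+link5  6|3|0
+link6  7|3|0
PS(3,5) f=2→J2  7|3|1
P(6,1) f=1→J1  7|4|1
+link7  8|4|1
C(4,5) f=2→J2  8|4|2
C(6,7) f=2→J2  8|4|3
C(4,0) f=2→J2  8|4|4
+link8  9|4|4
P(8,4) f=1→J1  9|5|4
+link9  10|5|4
P(9,2) f=1→J1  10|6|4
PS(8,1) f=2→J2  10|6|5
M = 3(10−1)−2·6−5 = 27−12−5 = 10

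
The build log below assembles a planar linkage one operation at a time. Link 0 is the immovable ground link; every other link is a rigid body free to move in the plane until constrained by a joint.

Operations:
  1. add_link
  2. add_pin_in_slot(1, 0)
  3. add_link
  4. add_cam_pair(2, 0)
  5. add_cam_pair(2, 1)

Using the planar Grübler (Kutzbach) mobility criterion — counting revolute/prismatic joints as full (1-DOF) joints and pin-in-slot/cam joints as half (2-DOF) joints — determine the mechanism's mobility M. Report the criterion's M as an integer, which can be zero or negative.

M = 3

(L,J1,J2)=(1,0,0); link0 fixed
link1: (2,0,0)
PS 1-0 [J2]: (2,0,1)
link2: (3,0,1)
C 2-0 [J2]: (3,0,2)
C 2-1 [J2]: (3,0,3)
Grübler: 3·2 − 2·0 − 3 = 3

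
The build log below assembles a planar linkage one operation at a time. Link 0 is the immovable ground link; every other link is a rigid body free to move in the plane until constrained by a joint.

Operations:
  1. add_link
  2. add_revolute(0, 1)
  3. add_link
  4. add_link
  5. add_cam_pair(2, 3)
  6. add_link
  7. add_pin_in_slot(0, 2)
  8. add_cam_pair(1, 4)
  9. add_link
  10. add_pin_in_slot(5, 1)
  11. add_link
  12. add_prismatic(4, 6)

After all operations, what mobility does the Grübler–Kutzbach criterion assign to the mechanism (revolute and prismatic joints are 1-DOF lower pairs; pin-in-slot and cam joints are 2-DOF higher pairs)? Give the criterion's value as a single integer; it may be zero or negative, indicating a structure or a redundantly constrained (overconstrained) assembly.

(L,J1,J2)=(1,0,0); link0 fixed
link1: (2,0,0)
R 0-1 [J1]: (2,1,0)
link2: (3,1,0)
link3: (4,1,0)
C 2-3 [J2]: (4,1,1)
link4: (5,1,1)
PS 0-2 [J2]: (5,1,2)
C 1-4 [J2]: (5,1,3)
link5: (6,1,3)
PS 5-1 [J2]: (6,1,4)
link6: (7,1,4)
P 4-6 [J1]: (7,2,4)
Grübler: 3·6 − 2·2 − 4 = 10

M = 10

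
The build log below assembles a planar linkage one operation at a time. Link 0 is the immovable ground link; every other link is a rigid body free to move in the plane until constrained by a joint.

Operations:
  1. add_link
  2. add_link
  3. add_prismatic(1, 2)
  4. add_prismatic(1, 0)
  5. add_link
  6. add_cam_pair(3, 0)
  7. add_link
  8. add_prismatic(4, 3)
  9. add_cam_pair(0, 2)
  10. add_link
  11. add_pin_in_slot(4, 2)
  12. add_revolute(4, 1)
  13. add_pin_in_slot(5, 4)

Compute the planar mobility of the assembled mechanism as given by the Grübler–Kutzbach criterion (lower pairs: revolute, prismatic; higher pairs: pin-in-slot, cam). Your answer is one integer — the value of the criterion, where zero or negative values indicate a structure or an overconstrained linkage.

link 0 = ground. State L|J1|J2 = 1|0|0
+link1  2|0|0
+link2  3|0|0
P(1,2) f=1→J1  3|1|0
P(1,0) f=1→J1  3|2|0
+link3  4|2|0
C(3,0) f=2→J2  4|2|1
+link4  5|2|1
P(4,3) f=1→J1  5|3|1
C(0,2) f=2→J2  5|3|2
+link5  6|3|2
PS(4,2) f=2→J2  6|3|3
R(4,1) f=1→J1  6|4|3
PS(5,4) f=2→J2  6|4|4
M = 3(6−1)−2·4−4 = 15−8−4 = 3

M = 3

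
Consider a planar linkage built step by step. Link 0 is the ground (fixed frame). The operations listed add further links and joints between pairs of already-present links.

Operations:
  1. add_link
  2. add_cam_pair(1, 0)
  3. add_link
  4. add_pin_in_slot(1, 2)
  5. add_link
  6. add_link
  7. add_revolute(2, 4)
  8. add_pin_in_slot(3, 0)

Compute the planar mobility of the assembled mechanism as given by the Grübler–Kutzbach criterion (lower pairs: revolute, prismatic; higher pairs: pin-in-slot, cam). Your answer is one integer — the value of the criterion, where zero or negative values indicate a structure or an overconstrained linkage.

M = 7

L=1 J1=0 J2=0
add link → L=2 J1=0 J2=0
C@1,0 dof=2 J2 → L=2 J1=0 J2=1
add link → L=3 J1=0 J2=1
PS@1,2 dof=2 J2 → L=3 J1=0 J2=2
add link → L=4 J1=0 J2=2
add link → L=5 J1=0 J2=2
R@2,4 dof=1 J1 → L=5 J1=1 J2=2
PS@3,0 dof=2 J2 → L=5 J1=1 J2=3
M=3(L−1)−2J1−J2=3·4−2·1−3=7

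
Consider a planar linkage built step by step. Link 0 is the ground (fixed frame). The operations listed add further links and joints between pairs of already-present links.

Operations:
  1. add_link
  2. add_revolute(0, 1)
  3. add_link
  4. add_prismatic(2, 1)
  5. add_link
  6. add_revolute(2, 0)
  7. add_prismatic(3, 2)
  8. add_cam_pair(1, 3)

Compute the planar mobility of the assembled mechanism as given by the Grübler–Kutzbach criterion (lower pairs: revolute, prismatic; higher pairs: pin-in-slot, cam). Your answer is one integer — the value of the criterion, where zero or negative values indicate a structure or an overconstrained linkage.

ground; <1,0,0>
#1 <2,0,0>
R:0↔1 J1 <2,1,0>
#2 <3,1,0>
P:2↔1 J1 <3,2,0>
#3 <4,2,0>
R:2↔0 J1 <4,3,0>
P:3↔2 J1 <4,4,0>
C:1↔3 J2 <4,4,1>
3×3 − 2×4 − 1×1 = 0

M = 0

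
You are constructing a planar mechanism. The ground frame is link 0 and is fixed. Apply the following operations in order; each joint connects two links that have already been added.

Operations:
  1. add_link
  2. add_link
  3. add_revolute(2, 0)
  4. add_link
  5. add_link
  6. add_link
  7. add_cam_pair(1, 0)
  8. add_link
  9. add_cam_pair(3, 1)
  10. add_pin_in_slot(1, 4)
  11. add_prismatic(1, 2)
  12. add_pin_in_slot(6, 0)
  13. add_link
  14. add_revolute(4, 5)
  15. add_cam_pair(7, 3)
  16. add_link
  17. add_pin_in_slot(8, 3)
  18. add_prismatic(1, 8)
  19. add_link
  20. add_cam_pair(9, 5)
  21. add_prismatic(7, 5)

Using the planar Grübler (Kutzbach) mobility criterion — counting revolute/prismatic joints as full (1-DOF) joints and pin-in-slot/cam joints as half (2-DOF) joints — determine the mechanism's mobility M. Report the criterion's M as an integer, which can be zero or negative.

M = 10

link 0 = ground. State L|J1|J2 = 1|0|0
+link1  2|0|0
+link2  3|0|0
R(2,0) f=1→J1  3|1|0
+link3  4|1|0
+link4  5|1|0
+link5  6|1|0
C(1,0) f=2→J2  6|1|1
+link6  7|1|1
C(3,1) f=2→J2  7|1|2
PS(1,4) f=2→J2  7|1|3
P(1,2) f=1→J1  7|2|3
PS(6,0) f=2→J2  7|2|4
+link7  8|2|4
R(4,5) f=1→J1  8|3|4
C(7,3) f=2→J2  8|3|5
+link8  9|3|5
PS(8,3) f=2→J2  9|3|6
P(1,8) f=1→J1  9|4|6
+link9  10|4|6
C(9,5) f=2→J2  10|4|7
P(7,5) f=1→J1  10|5|7
M = 3(10−1)−2·5−7 = 27−10−7 = 10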